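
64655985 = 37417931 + 27238054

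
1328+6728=8056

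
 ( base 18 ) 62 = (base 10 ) 110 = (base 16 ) 6e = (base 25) 4A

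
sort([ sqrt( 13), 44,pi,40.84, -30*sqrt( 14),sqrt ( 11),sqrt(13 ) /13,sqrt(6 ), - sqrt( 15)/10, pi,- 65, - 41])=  [ - 30*sqrt( 14), - 65,  -  41, - sqrt( 15 ) /10,  sqrt( 13)/13,sqrt( 6), pi, pi,  sqrt(11 ), sqrt(13), 40.84,44 ] 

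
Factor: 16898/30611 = 2^1*17^1*71^1*4373^( - 1 ) = 2414/4373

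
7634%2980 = 1674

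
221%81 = 59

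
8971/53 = 8971/53= 169.26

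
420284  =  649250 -228966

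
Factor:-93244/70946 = - 46622/35473 =-2^1*19^( - 1 )*1867^(- 1 )*23311^1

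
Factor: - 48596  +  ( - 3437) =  -52033 = - 61^1*853^1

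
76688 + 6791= 83479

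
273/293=273/293 = 0.93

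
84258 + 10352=94610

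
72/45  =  1 + 3/5 = 1.60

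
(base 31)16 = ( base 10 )37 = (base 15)27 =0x25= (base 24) 1d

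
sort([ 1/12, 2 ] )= [1/12,2] 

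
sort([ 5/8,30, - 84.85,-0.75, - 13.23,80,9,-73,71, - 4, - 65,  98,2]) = [ - 84.85,- 73, - 65,-13.23, - 4,-0.75,  5/8,2,9, 30,71,80, 98]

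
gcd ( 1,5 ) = 1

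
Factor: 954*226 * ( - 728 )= - 156959712  =  -2^5*3^2*7^1*13^1*53^1*113^1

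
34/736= 17/368 = 0.05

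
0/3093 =0 = 0.00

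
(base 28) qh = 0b1011101001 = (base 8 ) 1351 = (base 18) 257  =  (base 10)745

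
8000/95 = 1600/19 = 84.21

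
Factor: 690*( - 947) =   -  653430 =-  2^1*3^1*5^1*23^1*947^1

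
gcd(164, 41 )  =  41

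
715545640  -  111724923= 603820717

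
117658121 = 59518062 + 58140059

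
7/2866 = 7/2866 = 0.00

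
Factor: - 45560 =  - 2^3*5^1* 17^1*  67^1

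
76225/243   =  313 + 166/243 =313.68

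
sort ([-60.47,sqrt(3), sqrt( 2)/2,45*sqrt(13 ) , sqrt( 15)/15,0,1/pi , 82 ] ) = [  -  60.47,0,sqrt ( 15) /15,1/pi, sqrt( 2 ) /2, sqrt( 3),  82,45*sqrt(13 )]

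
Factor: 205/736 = 2^(-5) * 5^1 * 23^( - 1)*41^1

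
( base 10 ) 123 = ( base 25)4N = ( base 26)4J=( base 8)173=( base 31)3u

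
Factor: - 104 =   -  2^3 * 13^1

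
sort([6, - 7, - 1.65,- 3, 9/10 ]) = [ - 7,-3,-1.65,9/10, 6]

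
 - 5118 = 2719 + -7837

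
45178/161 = 280 + 14/23 = 280.61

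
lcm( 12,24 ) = 24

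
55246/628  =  27623/314 = 87.97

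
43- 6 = 37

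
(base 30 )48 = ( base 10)128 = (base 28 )4g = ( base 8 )200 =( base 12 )a8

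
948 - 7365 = -6417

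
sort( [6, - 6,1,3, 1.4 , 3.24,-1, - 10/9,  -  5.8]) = [ - 6, - 5.8,  -  10/9, - 1, 1, 1.4, 3, 3.24, 6]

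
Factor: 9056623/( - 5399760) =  - 2^( - 4)*3^( - 1) *5^( - 1) * 149^(  -  1) * 151^( - 1)*9056623^1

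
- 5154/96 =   -  859/16 = -53.69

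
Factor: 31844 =2^2*19^1 *419^1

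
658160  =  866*760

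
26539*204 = 5413956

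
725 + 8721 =9446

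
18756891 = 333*56327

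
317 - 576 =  - 259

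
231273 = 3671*63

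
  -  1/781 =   -  1/781 = - 0.00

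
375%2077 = 375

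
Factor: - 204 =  - 2^2*3^1* 17^1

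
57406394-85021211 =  - 27614817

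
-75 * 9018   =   - 676350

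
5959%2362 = 1235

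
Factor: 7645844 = 2^2 * 23^1*41^1 * 2027^1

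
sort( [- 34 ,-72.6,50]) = [- 72.6, - 34, 50]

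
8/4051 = 8/4051 = 0.00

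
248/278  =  124/139 =0.89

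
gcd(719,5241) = 1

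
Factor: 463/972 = 2^(-2)  *3^( - 5) *463^1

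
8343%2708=219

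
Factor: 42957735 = 3^1*5^1*2863849^1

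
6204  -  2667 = 3537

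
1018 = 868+150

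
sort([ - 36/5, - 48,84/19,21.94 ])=[-48,-36/5,84/19,21.94] 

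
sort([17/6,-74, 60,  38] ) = [ - 74, 17/6, 38, 60 ] 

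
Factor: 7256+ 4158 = 2^1*13^1*439^1= 11414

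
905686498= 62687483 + 842999015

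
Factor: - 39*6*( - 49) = 11466= 2^1*3^2*7^2*13^1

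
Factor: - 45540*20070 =-913987800 = - 2^3*3^4*5^2*11^1*23^1* 223^1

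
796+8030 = 8826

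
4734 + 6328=11062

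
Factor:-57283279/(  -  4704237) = 3^ (- 9)*239^( - 1 )*57283279^1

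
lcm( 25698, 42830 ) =128490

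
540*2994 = 1616760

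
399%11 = 3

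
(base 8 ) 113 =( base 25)30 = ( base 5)300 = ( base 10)75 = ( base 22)39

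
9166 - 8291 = 875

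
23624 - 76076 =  - 52452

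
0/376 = 0 = 0.00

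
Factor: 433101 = 3^1*31^1*4657^1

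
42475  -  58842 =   -  16367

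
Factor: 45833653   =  45833653^1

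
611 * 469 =286559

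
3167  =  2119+1048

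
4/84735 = 4/84735 = 0.00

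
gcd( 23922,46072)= 886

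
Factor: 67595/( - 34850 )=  - 13519/6970=- 2^( - 1)*5^( - 1 )*11^1*17^( - 1 )*41^ ( - 1 )*1229^1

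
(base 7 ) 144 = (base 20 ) 41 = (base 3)10000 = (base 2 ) 1010001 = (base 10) 81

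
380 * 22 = 8360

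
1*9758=9758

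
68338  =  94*727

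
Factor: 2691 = 3^2*13^1*23^1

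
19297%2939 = 1663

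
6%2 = 0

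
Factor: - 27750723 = - 3^1*7^1* 11^1*13^1*9241^1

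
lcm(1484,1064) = 56392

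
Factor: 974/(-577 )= -2^1*487^1*577^(-1) 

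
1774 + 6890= 8664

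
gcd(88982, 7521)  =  1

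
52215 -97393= - 45178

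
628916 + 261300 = 890216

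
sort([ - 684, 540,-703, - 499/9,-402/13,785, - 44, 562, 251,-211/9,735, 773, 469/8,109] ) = [  -  703, - 684,- 499/9, - 44, - 402/13,-211/9, 469/8 , 109,  251, 540 , 562, 735, 773, 785]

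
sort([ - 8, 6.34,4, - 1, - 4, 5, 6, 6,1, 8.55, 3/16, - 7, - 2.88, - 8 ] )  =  [ - 8, - 8,  -  7,-4, - 2.88, - 1, 3/16, 1, 4, 5, 6, 6, 6.34, 8.55]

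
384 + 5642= 6026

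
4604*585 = 2693340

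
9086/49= 185 + 3/7= 185.43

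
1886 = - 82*( - 23) 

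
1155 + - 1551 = -396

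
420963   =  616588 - 195625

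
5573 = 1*5573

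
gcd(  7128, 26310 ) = 6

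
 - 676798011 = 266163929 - 942961940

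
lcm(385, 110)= 770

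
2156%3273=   2156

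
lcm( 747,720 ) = 59760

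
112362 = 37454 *3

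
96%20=16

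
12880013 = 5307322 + 7572691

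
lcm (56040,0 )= 0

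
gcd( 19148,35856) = 4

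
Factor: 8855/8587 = 5^1*7^1*11^1*23^1*31^( - 1 )*277^( - 1) 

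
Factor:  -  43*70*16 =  - 2^5*5^1*7^1*43^1 = - 48160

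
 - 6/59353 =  -1 + 59347/59353=   - 0.00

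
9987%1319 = 754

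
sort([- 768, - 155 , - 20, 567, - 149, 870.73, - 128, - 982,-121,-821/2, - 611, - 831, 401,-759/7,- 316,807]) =[-982 , - 831 , -768 , -611,-821/2,-316, - 155, - 149,-128,  -  121, - 759/7 , - 20, 401,567,807, 870.73]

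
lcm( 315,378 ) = 1890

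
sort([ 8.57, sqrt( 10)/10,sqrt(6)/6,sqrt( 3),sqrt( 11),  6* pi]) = [sqrt( 10 ) /10,sqrt( 6 ) /6, sqrt( 3),sqrt(11 ), 8.57, 6*pi] 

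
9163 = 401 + 8762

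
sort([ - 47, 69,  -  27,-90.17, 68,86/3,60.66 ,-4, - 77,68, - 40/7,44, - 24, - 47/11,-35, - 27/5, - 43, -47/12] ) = [ - 90.17, - 77,-47, - 43, - 35, - 27, - 24, - 40/7, - 27/5 , - 47/11, - 4, - 47/12, 86/3,44, 60.66, 68,  68, 69]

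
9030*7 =63210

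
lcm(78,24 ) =312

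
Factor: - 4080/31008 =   -  5/38 = - 2^( - 1 )*5^1*19^( - 1 )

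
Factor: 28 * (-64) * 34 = -60928 = - 2^9*7^1*17^1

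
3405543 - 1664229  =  1741314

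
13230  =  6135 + 7095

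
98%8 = 2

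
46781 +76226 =123007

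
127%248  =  127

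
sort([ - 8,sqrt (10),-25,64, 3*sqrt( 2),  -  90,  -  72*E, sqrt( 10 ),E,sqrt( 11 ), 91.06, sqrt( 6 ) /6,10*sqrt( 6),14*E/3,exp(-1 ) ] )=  [ - 72*E, - 90,  -  25, - 8 , exp( - 1 ),sqrt( 6)/6 , E, sqrt(10),sqrt(10), sqrt( 11),  3*sqrt(2), 14 * E/3,10*sqrt(6 ),64, 91.06] 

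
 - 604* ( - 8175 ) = 4937700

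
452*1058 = 478216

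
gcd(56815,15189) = 1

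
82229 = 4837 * 17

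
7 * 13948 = 97636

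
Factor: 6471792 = 2^4*3^3*71^1*211^1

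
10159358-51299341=  -  41139983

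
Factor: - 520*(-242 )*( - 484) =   -  60906560=- 2^6*5^1*11^4*13^1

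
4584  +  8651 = 13235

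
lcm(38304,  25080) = 2106720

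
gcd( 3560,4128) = 8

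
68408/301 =68408/301  =  227.27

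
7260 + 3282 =10542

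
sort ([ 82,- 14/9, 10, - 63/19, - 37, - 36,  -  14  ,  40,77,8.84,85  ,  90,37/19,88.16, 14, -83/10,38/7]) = [ - 37,- 36, - 14, - 83/10, - 63/19,  -  14/9, 37/19,38/7 , 8.84, 10,14,40, 77,82,85, 88.16, 90]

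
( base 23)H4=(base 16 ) 18b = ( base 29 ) di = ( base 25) FK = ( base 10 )395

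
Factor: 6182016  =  2^7*3^1* 17^1*947^1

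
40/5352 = 5/669 = 0.01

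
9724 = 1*9724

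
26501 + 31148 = 57649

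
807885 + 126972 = 934857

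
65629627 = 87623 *749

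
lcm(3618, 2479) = 133866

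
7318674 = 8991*814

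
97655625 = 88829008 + 8826617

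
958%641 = 317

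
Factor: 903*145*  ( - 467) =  - 3^1*5^1*7^1 * 29^1 * 43^1*467^1=- 61146645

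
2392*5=11960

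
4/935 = 4/935  =  0.00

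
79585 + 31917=111502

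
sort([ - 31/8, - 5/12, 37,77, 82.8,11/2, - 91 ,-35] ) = [ - 91, - 35 ,- 31/8, - 5/12,11/2,37, 77,82.8 ]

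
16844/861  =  19 + 485/861   =  19.56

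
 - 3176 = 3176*( - 1) 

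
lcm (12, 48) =48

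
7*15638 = 109466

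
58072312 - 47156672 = 10915640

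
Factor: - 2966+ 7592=4626 = 2^1*3^2*257^1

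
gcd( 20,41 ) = 1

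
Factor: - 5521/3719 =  - 3719^( - 1)*5521^1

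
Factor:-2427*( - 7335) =3^3*5^1*163^1*809^1  =  17802045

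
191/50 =3+41/50 = 3.82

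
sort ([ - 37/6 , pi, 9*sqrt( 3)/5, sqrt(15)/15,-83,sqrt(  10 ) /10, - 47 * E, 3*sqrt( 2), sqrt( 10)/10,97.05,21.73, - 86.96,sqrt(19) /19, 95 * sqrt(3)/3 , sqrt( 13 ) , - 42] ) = [ - 47*E, - 86.96, - 83, - 42, - 37/6, sqrt( 19)/19,sqrt( 15)/15, sqrt( 10)/10,sqrt(10)/10  ,  9* sqrt(3 )/5, pi,sqrt( 13 ),3 * sqrt(2),21.73, 95 * sqrt(3)/3,  97.05 ]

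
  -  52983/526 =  - 52983/526 = - 100.73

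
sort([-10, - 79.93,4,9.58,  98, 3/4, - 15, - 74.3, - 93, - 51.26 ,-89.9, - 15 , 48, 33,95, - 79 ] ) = [-93, - 89.9, -79.93, - 79, - 74.3, - 51.26,-15, - 15, - 10, 3/4, 4, 9.58,  33, 48, 95, 98 ]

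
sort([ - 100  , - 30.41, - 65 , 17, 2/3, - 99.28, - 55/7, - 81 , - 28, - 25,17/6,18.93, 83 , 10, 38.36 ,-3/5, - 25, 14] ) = [ - 100, - 99.28, - 81,-65, - 30.41, - 28 , - 25,-25, - 55/7, - 3/5, 2/3, 17/6, 10, 14, 17,  18.93,  38.36, 83] 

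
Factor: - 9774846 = -2^1*3^2*43^1*73^1*173^1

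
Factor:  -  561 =-3^1 * 11^1*17^1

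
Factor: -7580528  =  -2^4*71^1*6673^1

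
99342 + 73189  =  172531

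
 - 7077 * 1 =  - 7077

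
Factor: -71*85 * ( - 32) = 2^5*5^1*17^1*71^1 = 193120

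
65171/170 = 65171/170 = 383.36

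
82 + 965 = 1047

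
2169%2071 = 98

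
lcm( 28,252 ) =252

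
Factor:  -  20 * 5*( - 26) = 2600= 2^3*5^2*13^1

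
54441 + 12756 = 67197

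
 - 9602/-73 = 131  +  39/73 = 131.53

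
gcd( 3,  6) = 3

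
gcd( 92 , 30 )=2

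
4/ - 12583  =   - 1 + 12579/12583 = - 0.00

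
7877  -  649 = 7228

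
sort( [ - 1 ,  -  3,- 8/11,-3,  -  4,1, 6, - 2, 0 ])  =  [ - 4, - 3,-3, -2,-1 , - 8/11 , 0,1,  6 ]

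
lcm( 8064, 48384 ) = 48384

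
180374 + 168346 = 348720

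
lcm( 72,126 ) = 504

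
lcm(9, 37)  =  333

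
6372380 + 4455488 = 10827868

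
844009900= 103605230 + 740404670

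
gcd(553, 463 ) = 1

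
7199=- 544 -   -  7743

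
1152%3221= 1152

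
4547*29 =131863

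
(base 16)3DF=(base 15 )461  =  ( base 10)991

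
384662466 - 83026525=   301635941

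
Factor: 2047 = 23^1*89^1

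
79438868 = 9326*8518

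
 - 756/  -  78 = 126/13 =9.69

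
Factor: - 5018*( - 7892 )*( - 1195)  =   - 2^3*5^1*13^1 * 193^1*239^1*1973^1 = - 47324456920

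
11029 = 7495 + 3534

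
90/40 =9/4 = 2.25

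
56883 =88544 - 31661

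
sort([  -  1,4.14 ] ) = [ - 1, 4.14]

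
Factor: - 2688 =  - 2^7*3^1*7^1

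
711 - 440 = 271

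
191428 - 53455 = 137973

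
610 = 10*61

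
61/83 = 61/83 = 0.73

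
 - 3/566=-3/566 = - 0.01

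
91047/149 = 91047/149 = 611.05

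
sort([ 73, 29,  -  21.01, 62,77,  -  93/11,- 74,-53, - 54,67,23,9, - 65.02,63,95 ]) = [ - 74,-65.02, - 54, - 53, - 21.01, - 93/11, 9,23,29,62, 63,67,73, 77,95 ]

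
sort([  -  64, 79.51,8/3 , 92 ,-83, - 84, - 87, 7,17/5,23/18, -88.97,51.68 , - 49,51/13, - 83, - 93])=[ - 93,-88.97 , - 87, - 84, - 83, - 83, - 64, - 49, 23/18,  8/3,17/5,51/13,7,51.68, 79.51, 92]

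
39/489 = 13/163 = 0.08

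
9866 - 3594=6272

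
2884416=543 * 5312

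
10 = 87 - 77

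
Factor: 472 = 2^3*59^1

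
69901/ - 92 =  - 760+19/92 = - 759.79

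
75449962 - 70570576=4879386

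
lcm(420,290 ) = 12180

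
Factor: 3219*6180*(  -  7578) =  -150752336760 = - 2^3*3^4*5^1*29^1 * 37^1*103^1*421^1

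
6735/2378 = 6735/2378  =  2.83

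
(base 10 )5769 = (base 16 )1689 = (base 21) d1f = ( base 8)13211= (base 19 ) FIC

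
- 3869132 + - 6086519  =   - 9955651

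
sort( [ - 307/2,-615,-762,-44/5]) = [ - 762, - 615, -307/2,-44/5]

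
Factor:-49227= -3^1*61^1*269^1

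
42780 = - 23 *(-1860)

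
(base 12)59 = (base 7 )126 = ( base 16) 45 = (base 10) 69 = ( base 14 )4d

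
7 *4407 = 30849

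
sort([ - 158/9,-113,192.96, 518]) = [ - 113, - 158/9, 192.96, 518]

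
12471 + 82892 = 95363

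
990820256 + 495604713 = 1486424969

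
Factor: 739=739^1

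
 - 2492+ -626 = - 3118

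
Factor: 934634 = 2^1*467317^1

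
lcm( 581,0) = 0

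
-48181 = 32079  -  80260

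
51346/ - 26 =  - 25673/13 = - 1974.85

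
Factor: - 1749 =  -3^1 *11^1 * 53^1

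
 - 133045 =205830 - 338875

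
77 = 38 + 39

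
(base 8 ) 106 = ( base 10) 70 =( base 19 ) 3d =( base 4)1012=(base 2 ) 1000110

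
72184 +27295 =99479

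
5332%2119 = 1094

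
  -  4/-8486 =2/4243 = 0.00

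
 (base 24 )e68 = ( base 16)2018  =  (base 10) 8216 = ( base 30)93Q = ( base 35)6OQ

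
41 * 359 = 14719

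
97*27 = 2619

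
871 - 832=39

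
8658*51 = 441558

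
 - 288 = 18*( - 16)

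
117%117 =0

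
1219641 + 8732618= 9952259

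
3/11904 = 1/3968 = 0.00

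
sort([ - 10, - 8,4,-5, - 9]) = [ - 10, - 9, - 8, - 5, 4]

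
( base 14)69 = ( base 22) 45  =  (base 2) 1011101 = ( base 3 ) 10110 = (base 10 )93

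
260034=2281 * 114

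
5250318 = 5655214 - 404896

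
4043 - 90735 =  - 86692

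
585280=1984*295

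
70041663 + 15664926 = 85706589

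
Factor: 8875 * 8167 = 72482125 = 5^3*71^1*8167^1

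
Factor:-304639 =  - 353^1*863^1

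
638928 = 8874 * 72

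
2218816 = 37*59968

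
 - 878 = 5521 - 6399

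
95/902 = 95/902 = 0.11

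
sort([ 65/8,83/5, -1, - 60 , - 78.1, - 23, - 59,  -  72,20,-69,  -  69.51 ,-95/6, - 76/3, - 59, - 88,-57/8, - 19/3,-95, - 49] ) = [-95,-88,  -  78.1 , - 72,  -  69.51, - 69,  -  60,  -  59 ,  -  59, -49,-76/3, - 23, - 95/6, - 57/8, - 19/3,  -  1,  65/8 , 83/5,20 ]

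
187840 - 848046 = -660206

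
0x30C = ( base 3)1001220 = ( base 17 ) 2BF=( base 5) 11110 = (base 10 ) 780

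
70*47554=3328780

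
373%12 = 1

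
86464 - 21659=64805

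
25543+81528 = 107071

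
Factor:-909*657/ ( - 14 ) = 2^ ( - 1) * 3^4*7^( - 1 )*73^1*101^1 = 597213/14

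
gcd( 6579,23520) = 3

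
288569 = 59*4891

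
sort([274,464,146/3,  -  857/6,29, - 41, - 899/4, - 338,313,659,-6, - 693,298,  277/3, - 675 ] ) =[  -  693,  -  675, - 338, - 899/4, - 857/6, - 41, - 6,29,146/3, 277/3, 274  ,  298,313,464,659] 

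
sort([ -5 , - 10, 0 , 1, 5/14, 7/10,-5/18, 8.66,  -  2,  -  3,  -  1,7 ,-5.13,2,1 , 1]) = [  -  10 ,  -  5.13 , - 5, -3, - 2,-1 , - 5/18 , 0,5/14, 7/10, 1,1,1, 2,7, 8.66]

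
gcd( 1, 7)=1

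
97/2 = 97/2  =  48.50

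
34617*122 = 4223274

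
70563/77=70563/77  =  916.40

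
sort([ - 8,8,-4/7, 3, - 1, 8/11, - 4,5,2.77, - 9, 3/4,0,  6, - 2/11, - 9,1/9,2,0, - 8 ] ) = [  -  9, - 9,-8, - 8, - 4, - 1 ,- 4/7, - 2/11, 0,0 , 1/9 , 8/11, 3/4,2, 2.77,3, 5,6 , 8 ] 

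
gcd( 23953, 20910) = 17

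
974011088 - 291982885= 682028203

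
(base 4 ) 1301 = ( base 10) 113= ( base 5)423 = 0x71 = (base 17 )6B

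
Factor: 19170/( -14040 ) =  - 2^(-2 )* 13^ (  -  1)*71^1 = - 71/52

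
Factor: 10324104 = 2^3 * 3^1*7^2*8779^1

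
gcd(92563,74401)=1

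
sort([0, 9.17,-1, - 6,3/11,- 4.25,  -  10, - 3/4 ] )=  [- 10, - 6, - 4.25, - 1 , - 3/4,  0,  3/11,9.17]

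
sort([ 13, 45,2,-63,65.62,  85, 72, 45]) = [- 63,2,13, 45,45 , 65.62,72, 85 ]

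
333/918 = 37/102 = 0.36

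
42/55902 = 1/1331 = 0.00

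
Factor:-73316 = -2^2*18329^1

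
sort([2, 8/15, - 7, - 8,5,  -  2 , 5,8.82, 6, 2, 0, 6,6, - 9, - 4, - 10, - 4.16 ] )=[-10, -9,-8, - 7, - 4.16,  -  4, - 2, 0,  8/15, 2,2, 5, 5, 6,6, 6, 8.82]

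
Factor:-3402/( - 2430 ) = 7/5 = 5^(  -  1)*7^1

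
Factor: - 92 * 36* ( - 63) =2^4*3^4*7^1*23^1 = 208656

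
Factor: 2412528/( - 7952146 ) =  - 1206264/3976073 = -  2^3 * 3^1*19^(- 1 )*50261^1*209267^(-1)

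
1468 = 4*367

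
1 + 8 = 9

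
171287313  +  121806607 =293093920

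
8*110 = 880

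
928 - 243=685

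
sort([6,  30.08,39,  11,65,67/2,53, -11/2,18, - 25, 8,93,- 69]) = [ - 69, - 25, - 11/2, 6,8, 11,18,30.08,67/2, 39,  53 , 65,  93]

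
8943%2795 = 558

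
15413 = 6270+9143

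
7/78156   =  7/78156 =0.00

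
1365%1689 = 1365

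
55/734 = 55/734 = 0.07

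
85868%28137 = 1457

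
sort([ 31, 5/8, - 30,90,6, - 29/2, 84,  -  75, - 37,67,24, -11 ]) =[-75, - 37,-30, - 29/2 ,-11, 5/8,6,  24,  31,67 , 84, 90] 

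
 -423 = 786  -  1209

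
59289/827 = 59289/827 = 71.69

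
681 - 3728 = -3047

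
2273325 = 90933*25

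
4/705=4/705 = 0.01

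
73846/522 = 36923/261 =141.47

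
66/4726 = 33/2363= 0.01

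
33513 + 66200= 99713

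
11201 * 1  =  11201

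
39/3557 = 39/3557 = 0.01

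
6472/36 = 1618/9 =179.78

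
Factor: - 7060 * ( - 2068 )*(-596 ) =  - 2^6 * 5^1 * 11^1*47^1*149^1*353^1 = - 8701647680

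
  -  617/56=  - 617/56 =-11.02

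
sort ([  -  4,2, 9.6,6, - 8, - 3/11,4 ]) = [ - 8, - 4 , - 3/11,2,4,6,9.6] 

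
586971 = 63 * 9317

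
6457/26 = 6457/26=248.35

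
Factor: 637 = 7^2*13^1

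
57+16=73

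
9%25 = 9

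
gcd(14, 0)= 14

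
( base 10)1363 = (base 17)4c3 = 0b10101010011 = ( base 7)3655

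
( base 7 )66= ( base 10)48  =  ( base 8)60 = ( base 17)2e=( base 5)143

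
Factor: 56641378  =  2^1*28320689^1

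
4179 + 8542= 12721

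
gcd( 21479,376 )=47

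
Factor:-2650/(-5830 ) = 5/11 = 5^1*11^( - 1) 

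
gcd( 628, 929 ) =1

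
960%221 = 76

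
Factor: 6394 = 2^1*23^1*139^1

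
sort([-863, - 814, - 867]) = [ - 867, - 863, - 814 ]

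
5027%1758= 1511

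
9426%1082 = 770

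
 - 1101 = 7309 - 8410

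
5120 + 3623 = 8743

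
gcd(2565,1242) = 27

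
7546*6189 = 46702194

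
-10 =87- 97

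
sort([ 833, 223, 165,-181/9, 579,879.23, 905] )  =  [ - 181/9, 165,223,  579, 833 , 879.23, 905 ] 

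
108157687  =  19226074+88931613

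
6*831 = 4986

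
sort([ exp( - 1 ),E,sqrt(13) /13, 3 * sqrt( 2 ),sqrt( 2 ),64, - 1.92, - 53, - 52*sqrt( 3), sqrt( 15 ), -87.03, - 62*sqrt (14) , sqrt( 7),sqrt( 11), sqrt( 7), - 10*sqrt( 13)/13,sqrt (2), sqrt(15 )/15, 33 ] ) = [ - 62*sqrt( 14) , - 52*sqrt(3), - 87.03, - 53, - 10*sqrt(13)/13,-1.92, sqrt( 15)/15,sqrt( 13)/13,  exp( - 1),sqrt (2),sqrt( 2),sqrt ( 7 ) , sqrt( 7), E,sqrt( 11 ),sqrt( 15), 3*sqrt(2), 33,64] 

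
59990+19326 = 79316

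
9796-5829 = 3967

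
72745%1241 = 767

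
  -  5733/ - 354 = 1911/118 = 16.19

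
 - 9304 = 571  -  9875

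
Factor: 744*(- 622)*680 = -2^7*3^1*5^1*17^1*31^1*311^1 =- 314682240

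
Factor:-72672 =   -  2^5*3^1*757^1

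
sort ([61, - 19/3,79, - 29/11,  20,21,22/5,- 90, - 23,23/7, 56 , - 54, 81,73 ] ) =[  -  90, - 54,  -  23, - 19/3, - 29/11, 23/7 , 22/5 , 20, 21, 56,  61, 73, 79, 81]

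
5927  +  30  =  5957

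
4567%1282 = 721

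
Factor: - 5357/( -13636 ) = 2^(  -  2 )*7^ (-1) * 11^1=11/28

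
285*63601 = 18126285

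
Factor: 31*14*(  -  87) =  - 2^1*3^1*7^1*29^1*31^1 = -  37758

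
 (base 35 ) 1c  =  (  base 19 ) 29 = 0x2f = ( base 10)47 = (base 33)1E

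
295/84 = 295/84 = 3.51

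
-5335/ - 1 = 5335+0/1= 5335.00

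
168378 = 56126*3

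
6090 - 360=5730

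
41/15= 41/15 = 2.73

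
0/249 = 0  =  0.00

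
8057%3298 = 1461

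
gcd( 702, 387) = 9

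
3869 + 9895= 13764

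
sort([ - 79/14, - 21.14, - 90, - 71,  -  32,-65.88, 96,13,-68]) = [ - 90, - 71, - 68, - 65.88 ,-32, - 21.14, - 79/14,13, 96]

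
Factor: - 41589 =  - 3^2*4621^1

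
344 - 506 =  - 162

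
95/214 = 95/214 = 0.44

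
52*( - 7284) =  - 378768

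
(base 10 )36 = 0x24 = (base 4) 210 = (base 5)121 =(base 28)18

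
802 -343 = 459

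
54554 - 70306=- 15752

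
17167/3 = 17167/3= 5722.33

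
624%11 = 8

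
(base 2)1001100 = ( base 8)114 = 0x4C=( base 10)76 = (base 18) 44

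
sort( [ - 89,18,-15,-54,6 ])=[- 89, - 54 , - 15,6,18 ]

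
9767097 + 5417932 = 15185029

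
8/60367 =8/60367   =  0.00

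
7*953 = 6671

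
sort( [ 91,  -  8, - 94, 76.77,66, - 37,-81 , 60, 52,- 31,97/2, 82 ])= [ - 94, - 81, - 37 , - 31,  -  8,  97/2, 52,  60 , 66, 76.77, 82,91] 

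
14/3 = 4 + 2/3 =4.67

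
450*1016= 457200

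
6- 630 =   -  624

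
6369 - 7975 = - 1606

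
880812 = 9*97868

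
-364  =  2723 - 3087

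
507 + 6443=6950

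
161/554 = 161/554= 0.29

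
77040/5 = 15408 = 15408.00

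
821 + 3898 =4719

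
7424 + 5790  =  13214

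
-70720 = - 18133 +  - 52587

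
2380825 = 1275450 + 1105375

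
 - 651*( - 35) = 22785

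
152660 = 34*4490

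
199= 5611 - 5412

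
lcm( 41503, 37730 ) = 415030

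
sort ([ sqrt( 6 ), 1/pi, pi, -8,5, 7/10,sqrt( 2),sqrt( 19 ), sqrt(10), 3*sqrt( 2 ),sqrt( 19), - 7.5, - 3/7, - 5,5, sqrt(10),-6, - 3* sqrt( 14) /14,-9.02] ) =[ - 9.02, - 8, - 7.5,-6, - 5,  -  3 *sqrt(14)/14, -3/7, 1/pi,7/10, sqrt( 2 ),sqrt(6),pi,sqrt( 10 ),sqrt( 10),3*sqrt( 2),sqrt(19),  sqrt( 19), 5,5 ]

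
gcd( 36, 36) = 36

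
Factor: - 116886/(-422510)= 231/835= 3^1 * 5^( -1 )*7^1*11^1 * 167^ (  -  1 )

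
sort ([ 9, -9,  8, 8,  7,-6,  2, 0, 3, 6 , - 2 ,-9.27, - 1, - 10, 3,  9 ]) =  [ - 10, - 9.27, - 9, - 6, - 2, - 1, 0,2,3,3 , 6,  7,8, 8 , 9,9]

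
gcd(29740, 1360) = 20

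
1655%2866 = 1655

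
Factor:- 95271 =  - 3^1 * 11^1 * 2887^1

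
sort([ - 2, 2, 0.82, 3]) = [ - 2,  0.82,2,  3 ]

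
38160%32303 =5857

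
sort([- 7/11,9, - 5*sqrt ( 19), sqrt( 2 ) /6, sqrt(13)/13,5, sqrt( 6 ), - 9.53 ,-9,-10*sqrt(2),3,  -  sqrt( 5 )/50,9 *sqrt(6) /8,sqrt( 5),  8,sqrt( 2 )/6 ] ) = [ -5*sqrt (19), - 10 * sqrt(2), - 9.53,  -  9, - 7/11, - sqrt( 5) /50,  sqrt ( 2) /6,  sqrt( 2 )/6,sqrt (13 )/13, sqrt ( 5 ),sqrt(6 ),9 *sqrt(6 ) /8 , 3,  5, 8, 9 ]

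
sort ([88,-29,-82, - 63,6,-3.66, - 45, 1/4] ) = [ -82,  -  63,- 45, - 29, - 3.66,1/4,6 , 88] 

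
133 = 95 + 38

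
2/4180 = 1/2090 =0.00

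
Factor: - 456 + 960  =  2^3 * 3^2*7^1 = 504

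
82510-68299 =14211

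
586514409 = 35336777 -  - 551177632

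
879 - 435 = 444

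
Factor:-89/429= - 3^( - 1)*11^ ( - 1 ) * 13^( - 1 ) * 89^1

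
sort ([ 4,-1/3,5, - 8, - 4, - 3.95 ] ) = [ - 8, - 4, - 3.95,- 1/3  ,  4, 5]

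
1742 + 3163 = 4905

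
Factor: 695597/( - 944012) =-2^ (  -  2)*7^1* 23^( - 1) *31^(-1)*331^(- 1)*99371^1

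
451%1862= 451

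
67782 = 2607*26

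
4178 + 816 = 4994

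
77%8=5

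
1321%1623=1321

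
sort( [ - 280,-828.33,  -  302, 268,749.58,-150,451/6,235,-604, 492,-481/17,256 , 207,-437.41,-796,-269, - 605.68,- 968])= [ -968, - 828.33, - 796,  -  605.68, - 604, - 437.41,- 302,-280,-269  ,-150, - 481/17,451/6,207, 235,256,  268,492,749.58 ] 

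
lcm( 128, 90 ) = 5760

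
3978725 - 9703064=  - 5724339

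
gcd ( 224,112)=112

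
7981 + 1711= 9692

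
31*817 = 25327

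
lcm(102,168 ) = 2856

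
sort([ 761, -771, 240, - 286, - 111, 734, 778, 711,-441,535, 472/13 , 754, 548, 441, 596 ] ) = [ - 771, - 441,  -  286, - 111,472/13,240,441, 535,548, 596, 711, 734, 754, 761, 778]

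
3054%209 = 128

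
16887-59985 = -43098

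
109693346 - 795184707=-685491361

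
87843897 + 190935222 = 278779119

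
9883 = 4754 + 5129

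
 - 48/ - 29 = 48/29=1.66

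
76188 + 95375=171563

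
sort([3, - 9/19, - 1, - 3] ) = [-3 , - 1 , - 9/19,3]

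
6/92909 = 6/92909 = 0.00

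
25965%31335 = 25965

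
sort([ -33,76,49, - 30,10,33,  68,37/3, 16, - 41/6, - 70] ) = [-70,-33,  -  30,-41/6,10, 37/3, 16 , 33,49,68,76 ] 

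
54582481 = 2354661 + 52227820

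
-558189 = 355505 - 913694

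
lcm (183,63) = 3843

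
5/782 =5/782 = 0.01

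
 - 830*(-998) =828340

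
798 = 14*57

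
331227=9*36803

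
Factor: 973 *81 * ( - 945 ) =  - 74478285 = - 3^7*5^1*7^2  *139^1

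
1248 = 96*13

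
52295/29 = 52295/29 = 1803.28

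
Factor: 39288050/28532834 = 5^2 * 11^( - 1)*17^ (-1) * 23^(-1 )*31^( - 1 ) * 83^1* 107^ (  -  1 )*9467^1=19644025/14266417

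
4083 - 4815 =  -732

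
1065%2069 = 1065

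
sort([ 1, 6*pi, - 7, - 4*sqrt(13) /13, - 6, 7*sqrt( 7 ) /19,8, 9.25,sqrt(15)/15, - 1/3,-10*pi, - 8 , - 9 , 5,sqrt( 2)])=[-10*pi,  -  9,-8, - 7, - 6, - 4*sqrt (13)/13, - 1/3 , sqrt ( 15)/15 , 7*sqrt(7) /19,  1,  sqrt(2), 5,8, 9.25,  6*pi ]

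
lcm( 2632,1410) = 39480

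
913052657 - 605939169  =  307113488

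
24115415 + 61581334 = 85696749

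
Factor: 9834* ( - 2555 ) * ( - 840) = 21105730800=   2^4 * 3^2 * 5^2*7^2 * 11^1 * 73^1 * 149^1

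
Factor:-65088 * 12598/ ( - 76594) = 409989312/38297 = 2^6*3^2*7^( - 1 )*113^1*5471^ (-1 )*6299^1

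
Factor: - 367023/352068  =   - 2^( - 2 ) *19^1 *47^1*137^1*29339^( - 1)=- 122341/117356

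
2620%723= 451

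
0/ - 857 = 0/1 = - 0.00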